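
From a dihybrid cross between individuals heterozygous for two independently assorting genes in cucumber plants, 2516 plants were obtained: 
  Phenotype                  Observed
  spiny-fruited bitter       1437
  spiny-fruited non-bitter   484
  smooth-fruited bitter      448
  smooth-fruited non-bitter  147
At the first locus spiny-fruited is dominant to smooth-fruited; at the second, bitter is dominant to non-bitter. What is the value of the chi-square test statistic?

A dihybrid F₂ with independent assortment and complete dominance at both loci gives a 9:3:3:1 phenotypic ratio.
Total ratio parts = 16. Expected numbers out of 2516:
  spiny-fruited bitter: 2516 × 9/16 = 1415.25
  spiny-fruited non-bitter: 2516 × 3/16 = 471.75
  smooth-fruited bitter: 2516 × 3/16 = 471.75
  smooth-fruited non-bitter: 2516 × 1/16 = 157.25
χ² = Σ (O − E)² / E
  spiny-fruited bitter: (1437 − 1415.25)² / 1415.25 = 0.3343
  spiny-fruited non-bitter: (484 − 471.75)² / 471.75 = 0.3181
  smooth-fruited bitter: (448 − 471.75)² / 471.75 = 1.1957
  smooth-fruited non-bitter: (147 − 157.25)² / 157.25 = 0.6681
χ² = 0.3343 + 0.3181 + 1.1957 + 0.6681 = 2.5162 ≈ 2.516

2.516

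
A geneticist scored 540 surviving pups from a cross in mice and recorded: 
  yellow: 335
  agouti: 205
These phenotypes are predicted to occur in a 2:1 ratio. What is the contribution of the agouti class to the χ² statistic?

3.472

Expected counts for N = 540 under a 2:1 ratio (total parts = 3):
  yellow: 540 × 2/3 = 360
  agouti: 540 × 1/3 = 180
Contribution of agouti: (205 − 180)² / 180 = 3.4722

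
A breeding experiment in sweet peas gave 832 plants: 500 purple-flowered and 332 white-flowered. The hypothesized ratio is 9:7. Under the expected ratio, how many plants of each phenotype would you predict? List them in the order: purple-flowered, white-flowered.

Total ratio parts = 16. Expected numbers out of 832:
  purple-flowered: 832 × 9/16 = 468
  white-flowered: 832 × 7/16 = 364

468, 364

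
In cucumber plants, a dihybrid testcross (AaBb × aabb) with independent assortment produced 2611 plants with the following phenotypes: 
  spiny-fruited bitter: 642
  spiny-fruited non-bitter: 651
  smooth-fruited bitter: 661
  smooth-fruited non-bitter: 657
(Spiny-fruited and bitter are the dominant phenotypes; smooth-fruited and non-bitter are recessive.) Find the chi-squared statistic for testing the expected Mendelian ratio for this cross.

A dihybrid testcross with independent assortment gives a 1:1:1:1 ratio.
Expected counts for N = 2611 under a 1:1:1:1 ratio (total parts = 4):
  spiny-fruited bitter: 2611 × 1/4 = 652.75
  spiny-fruited non-bitter: 2611 × 1/4 = 652.75
  smooth-fruited bitter: 2611 × 1/4 = 652.75
  smooth-fruited non-bitter: 2611 × 1/4 = 652.75
χ² = Σ (O − E)² / E
  spiny-fruited bitter: (642 − 652.75)² / 652.75 = 0.1770
  spiny-fruited non-bitter: (651 − 652.75)² / 652.75 = 0.0047
  smooth-fruited bitter: (661 − 652.75)² / 652.75 = 0.1043
  smooth-fruited non-bitter: (657 − 652.75)² / 652.75 = 0.0277
χ² = 0.1770 + 0.0047 + 0.1043 + 0.0277 = 0.3137 ≈ 0.314

0.314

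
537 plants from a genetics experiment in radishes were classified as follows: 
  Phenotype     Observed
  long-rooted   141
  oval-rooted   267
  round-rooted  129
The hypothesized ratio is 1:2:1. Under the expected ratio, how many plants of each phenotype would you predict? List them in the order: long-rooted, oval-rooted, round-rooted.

134.25, 268.5, 134.25

Expected counts for N = 537 under a 1:2:1 ratio (total parts = 4):
  long-rooted: 537 × 1/4 = 134.25
  oval-rooted: 537 × 2/4 = 268.5
  round-rooted: 537 × 1/4 = 134.25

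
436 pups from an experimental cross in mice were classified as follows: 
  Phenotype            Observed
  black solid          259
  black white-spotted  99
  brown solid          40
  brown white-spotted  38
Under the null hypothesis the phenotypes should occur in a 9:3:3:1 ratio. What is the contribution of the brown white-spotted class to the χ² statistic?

4.241

Expected counts for N = 436 under a 9:3:3:1 ratio (total parts = 16):
  black solid: 436 × 9/16 = 245.25
  black white-spotted: 436 × 3/16 = 81.75
  brown solid: 436 × 3/16 = 81.75
  brown white-spotted: 436 × 1/16 = 27.25
Contribution of brown white-spotted: (38 − 27.25)² / 27.25 = 4.2408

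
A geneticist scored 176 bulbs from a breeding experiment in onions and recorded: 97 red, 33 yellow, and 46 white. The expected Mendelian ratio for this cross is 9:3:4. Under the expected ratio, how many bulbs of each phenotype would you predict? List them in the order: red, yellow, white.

Under the 9:3:4 hypothesis (Σ ratio = 16, N = 176):
  red: 176 × 9/16 = 99
  yellow: 176 × 3/16 = 33
  white: 176 × 4/16 = 44

99, 33, 44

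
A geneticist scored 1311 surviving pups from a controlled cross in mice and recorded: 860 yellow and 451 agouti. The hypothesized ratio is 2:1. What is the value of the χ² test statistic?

The 2:1 ratio has 3 parts, so with N = 1311 the expected counts are:
  yellow: 1311 × 2/3 = 874
  agouti: 1311 × 1/3 = 437
χ² = Σ (O − E)² / E
  yellow: (860 − 874)² / 874 = 0.2243
  agouti: (451 − 437)² / 437 = 0.4485
χ² = 0.2243 + 0.4485 = 0.6728 ≈ 0.673

0.673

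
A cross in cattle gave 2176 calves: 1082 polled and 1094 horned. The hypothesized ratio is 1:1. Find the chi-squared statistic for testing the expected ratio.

Total ratio parts = 2. Expected numbers out of 2176:
  polled: 2176 × 1/2 = 1088
  horned: 2176 × 1/2 = 1088
χ² = Σ (O − E)² / E
  polled: (1082 − 1088)² / 1088 = 0.0331
  horned: (1094 − 1088)² / 1088 = 0.0331
χ² = 0.0331 + 0.0331 = 0.0662 ≈ 0.066

0.066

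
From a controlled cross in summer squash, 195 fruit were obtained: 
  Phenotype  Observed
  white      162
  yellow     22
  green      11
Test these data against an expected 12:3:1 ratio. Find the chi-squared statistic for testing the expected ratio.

Total ratio parts = 16. Expected numbers out of 195:
  white: 195 × 12/16 = 146.25
  yellow: 195 × 3/16 = 36.5625
  green: 195 × 1/16 = 12.1875
χ² = Σ (O − E)² / E
  white: (162 − 146.25)² / 146.25 = 1.6962
  yellow: (22 − 36.5625)² / 36.5625 = 5.8001
  green: (11 − 12.1875)² / 12.1875 = 0.1157
χ² = 1.6962 + 5.8001 + 0.1157 = 7.612

7.612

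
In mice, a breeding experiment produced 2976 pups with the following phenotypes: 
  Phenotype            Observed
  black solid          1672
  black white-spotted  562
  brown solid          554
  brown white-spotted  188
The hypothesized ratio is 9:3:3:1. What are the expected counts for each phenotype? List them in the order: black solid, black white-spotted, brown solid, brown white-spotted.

1674, 558, 558, 186

Expected counts for N = 2976 under a 9:3:3:1 ratio (total parts = 16):
  black solid: 2976 × 9/16 = 1674
  black white-spotted: 2976 × 3/16 = 558
  brown solid: 2976 × 3/16 = 558
  brown white-spotted: 2976 × 1/16 = 186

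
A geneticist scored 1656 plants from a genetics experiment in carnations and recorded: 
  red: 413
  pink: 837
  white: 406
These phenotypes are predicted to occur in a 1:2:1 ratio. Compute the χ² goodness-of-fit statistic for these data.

0.255

The 1:2:1 ratio has 4 parts, so with N = 1656 the expected counts are:
  red: 1656 × 1/4 = 414
  pink: 1656 × 2/4 = 828
  white: 1656 × 1/4 = 414
χ² = Σ (O − E)² / E
  red: (413 − 414)² / 414 = 0.0024
  pink: (837 − 828)² / 828 = 0.0978
  white: (406 − 414)² / 414 = 0.1546
χ² = 0.0024 + 0.0978 + 0.1546 = 0.2548 ≈ 0.255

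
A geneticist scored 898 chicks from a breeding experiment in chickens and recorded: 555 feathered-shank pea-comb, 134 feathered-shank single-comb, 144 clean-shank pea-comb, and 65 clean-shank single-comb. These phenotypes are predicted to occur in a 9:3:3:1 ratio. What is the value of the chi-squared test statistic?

The 9:3:3:1 ratio has 16 parts, so with N = 898 the expected counts are:
  feathered-shank pea-comb: 898 × 9/16 = 505.125
  feathered-shank single-comb: 898 × 3/16 = 168.375
  clean-shank pea-comb: 898 × 3/16 = 168.375
  clean-shank single-comb: 898 × 1/16 = 56.125
χ² = Σ (O − E)² / E
  feathered-shank pea-comb: (555 − 505.125)² / 505.125 = 4.9246
  feathered-shank single-comb: (134 − 168.375)² / 168.375 = 7.0179
  clean-shank pea-comb: (144 − 168.375)² / 168.375 = 3.5287
  clean-shank single-comb: (65 − 56.125)² / 56.125 = 1.4034
χ² = 4.9246 + 7.0179 + 3.5287 + 1.4034 = 16.8746 ≈ 16.875

16.875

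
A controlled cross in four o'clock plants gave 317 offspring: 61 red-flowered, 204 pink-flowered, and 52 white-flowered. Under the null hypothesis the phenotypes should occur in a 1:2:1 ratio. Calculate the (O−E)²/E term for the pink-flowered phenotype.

Under the 1:2:1 hypothesis (Σ ratio = 4, N = 317):
  red-flowered: 317 × 1/4 = 79.25
  pink-flowered: 317 × 2/4 = 158.5
  white-flowered: 317 × 1/4 = 79.25
Contribution of pink-flowered: (204 − 158.5)² / 158.5 = 13.0615

13.062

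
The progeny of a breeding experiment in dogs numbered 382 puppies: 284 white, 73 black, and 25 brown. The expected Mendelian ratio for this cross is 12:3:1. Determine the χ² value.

0.101

Under the 12:3:1 hypothesis (Σ ratio = 16, N = 382):
  white: 382 × 12/16 = 286.5
  black: 382 × 3/16 = 71.625
  brown: 382 × 1/16 = 23.875
χ² = Σ (O − E)² / E
  white: (284 − 286.5)² / 286.5 = 0.0218
  black: (73 − 71.625)² / 71.625 = 0.0264
  brown: (25 − 23.875)² / 23.875 = 0.0530
χ² = 0.0218 + 0.0264 + 0.0530 = 0.1012 ≈ 0.101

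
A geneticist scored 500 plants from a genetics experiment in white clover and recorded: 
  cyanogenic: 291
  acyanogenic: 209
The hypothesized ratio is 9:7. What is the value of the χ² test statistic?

Expected counts for N = 500 under a 9:7 ratio (total parts = 16):
  cyanogenic: 500 × 9/16 = 281.25
  acyanogenic: 500 × 7/16 = 218.75
χ² = Σ (O − E)² / E
  cyanogenic: (291 − 281.25)² / 281.25 = 0.3380
  acyanogenic: (209 − 218.75)² / 218.75 = 0.4346
χ² = 0.3380 + 0.4346 = 0.7726 ≈ 0.773

0.773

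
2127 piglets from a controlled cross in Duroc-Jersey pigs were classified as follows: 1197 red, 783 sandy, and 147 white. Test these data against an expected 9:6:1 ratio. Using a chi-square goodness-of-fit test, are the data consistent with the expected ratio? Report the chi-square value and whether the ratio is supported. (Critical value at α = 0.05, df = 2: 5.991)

1.756; consistent

Expected counts for N = 2127 under a 9:6:1 ratio (total parts = 16):
  red: 2127 × 9/16 = 1196.4375
  sandy: 2127 × 6/16 = 797.625
  white: 2127 × 1/16 = 132.9375
χ² = Σ (O − E)² / E
  red: (1197 − 1196.4375)² / 1196.4375 = 0.0003
  sandy: (783 − 797.625)² / 797.625 = 0.2682
  white: (147 − 132.9375)² / 132.9375 = 1.4876
χ² = 0.0003 + 0.2682 + 1.4876 = 1.7561 ≈ 1.756
Degrees of freedom = 3 − 1 = 2; critical value at α = 0.05 is 5.991.
Since 1.756 < 5.991, we fail to reject the null hypothesis — the data are consistent with the 9:6:1 ratio.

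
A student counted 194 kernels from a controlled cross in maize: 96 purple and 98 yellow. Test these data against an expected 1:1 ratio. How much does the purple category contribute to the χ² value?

0.010

Under the 1:1 hypothesis (Σ ratio = 2, N = 194):
  purple: 194 × 1/2 = 97
  yellow: 194 × 1/2 = 97
Contribution of purple: (96 − 97)² / 97 = 0.0103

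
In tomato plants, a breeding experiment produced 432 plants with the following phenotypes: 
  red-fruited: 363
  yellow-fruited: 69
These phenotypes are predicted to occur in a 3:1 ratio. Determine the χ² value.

Under the 3:1 hypothesis (Σ ratio = 4, N = 432):
  red-fruited: 432 × 3/4 = 324
  yellow-fruited: 432 × 1/4 = 108
χ² = Σ (O − E)² / E
  red-fruited: (363 − 324)² / 324 = 4.6944
  yellow-fruited: (69 − 108)² / 108 = 14.0833
χ² = 4.6944 + 14.0833 = 18.7777 ≈ 18.778

18.778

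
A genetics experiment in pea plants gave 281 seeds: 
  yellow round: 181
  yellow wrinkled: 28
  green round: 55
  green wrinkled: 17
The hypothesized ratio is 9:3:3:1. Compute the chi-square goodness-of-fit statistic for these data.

15.016

Total ratio parts = 16. Expected numbers out of 281:
  yellow round: 281 × 9/16 = 158.0625
  yellow wrinkled: 281 × 3/16 = 52.6875
  green round: 281 × 3/16 = 52.6875
  green wrinkled: 281 × 1/16 = 17.5625
χ² = Σ (O − E)² / E
  yellow round: (181 − 158.0625)² / 158.0625 = 3.3286
  yellow wrinkled: (28 − 52.6875)² / 52.6875 = 11.5677
  green round: (55 − 52.6875)² / 52.6875 = 0.1015
  green wrinkled: (17 − 17.5625)² / 17.5625 = 0.0180
χ² = 3.3286 + 11.5677 + 0.1015 + 0.0180 = 15.0158 ≈ 15.016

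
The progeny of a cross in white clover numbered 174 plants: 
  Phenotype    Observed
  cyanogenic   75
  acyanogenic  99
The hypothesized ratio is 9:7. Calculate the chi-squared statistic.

Total ratio parts = 16. Expected numbers out of 174:
  cyanogenic: 174 × 9/16 = 97.875
  acyanogenic: 174 × 7/16 = 76.125
χ² = Σ (O − E)² / E
  cyanogenic: (75 − 97.875)² / 97.875 = 5.3463
  acyanogenic: (99 − 76.125)² / 76.125 = 6.8738
χ² = 5.3463 + 6.8738 = 12.2201 ≈ 12.220

12.220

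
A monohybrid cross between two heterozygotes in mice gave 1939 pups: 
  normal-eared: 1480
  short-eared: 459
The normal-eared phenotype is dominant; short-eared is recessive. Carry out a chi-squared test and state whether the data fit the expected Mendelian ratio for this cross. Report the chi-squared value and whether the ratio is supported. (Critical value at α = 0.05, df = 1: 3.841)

1.824; consistent

For a monohybrid cross between heterozygotes with complete dominance, the expected phenotypic ratio is 3:1.
Under the 3:1 hypothesis (Σ ratio = 4, N = 1939):
  normal-eared: 1939 × 3/4 = 1454.25
  short-eared: 1939 × 1/4 = 484.75
χ² = Σ (O − E)² / E
  normal-eared: (1480 − 1454.25)² / 1454.25 = 0.4559
  short-eared: (459 − 484.75)² / 484.75 = 1.3678
χ² = 0.4559 + 1.3678 = 1.8237 ≈ 1.824
Degrees of freedom = 2 − 1 = 1; critical value at α = 0.05 is 3.841.
Since 1.824 < 3.841, we fail to reject the null hypothesis — the data are consistent with the 3:1 ratio.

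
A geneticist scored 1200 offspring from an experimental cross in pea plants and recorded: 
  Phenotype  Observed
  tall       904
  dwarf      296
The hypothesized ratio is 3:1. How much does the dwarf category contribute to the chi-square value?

0.053

Expected counts for N = 1200 under a 3:1 ratio (total parts = 4):
  tall: 1200 × 3/4 = 900
  dwarf: 1200 × 1/4 = 300
Contribution of dwarf: (296 − 300)² / 300 = 0.0533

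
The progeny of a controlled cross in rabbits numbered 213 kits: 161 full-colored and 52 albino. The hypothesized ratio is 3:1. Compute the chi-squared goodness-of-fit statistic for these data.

0.039

The 3:1 ratio has 4 parts, so with N = 213 the expected counts are:
  full-colored: 213 × 3/4 = 159.75
  albino: 213 × 1/4 = 53.25
χ² = Σ (O − E)² / E
  full-colored: (161 − 159.75)² / 159.75 = 0.0098
  albino: (52 − 53.25)² / 53.25 = 0.0293
χ² = 0.0098 + 0.0293 = 0.0391 ≈ 0.039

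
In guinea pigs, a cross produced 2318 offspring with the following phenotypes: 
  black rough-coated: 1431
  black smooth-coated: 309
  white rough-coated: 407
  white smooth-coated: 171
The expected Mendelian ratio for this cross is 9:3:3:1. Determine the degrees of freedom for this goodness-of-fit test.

3

A goodness-of-fit test with 4 phenotype classes has df = 4 − 1 = 3.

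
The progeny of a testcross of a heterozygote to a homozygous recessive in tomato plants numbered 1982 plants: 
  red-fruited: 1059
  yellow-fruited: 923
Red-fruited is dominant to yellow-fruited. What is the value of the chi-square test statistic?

A testcross of a heterozygote (Aa × aa) gives a 1:1 phenotypic ratio.
Under the 1:1 hypothesis (Σ ratio = 2, N = 1982):
  red-fruited: 1982 × 1/2 = 991
  yellow-fruited: 1982 × 1/2 = 991
χ² = Σ (O − E)² / E
  red-fruited: (1059 − 991)² / 991 = 4.6660
  yellow-fruited: (923 − 991)² / 991 = 4.6660
χ² = 4.6660 + 4.6660 = 9.332

9.332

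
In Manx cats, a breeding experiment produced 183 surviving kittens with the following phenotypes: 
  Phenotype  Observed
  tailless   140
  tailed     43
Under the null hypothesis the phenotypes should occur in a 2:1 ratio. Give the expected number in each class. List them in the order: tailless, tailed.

Under the 2:1 hypothesis (Σ ratio = 3, N = 183):
  tailless: 183 × 2/3 = 122
  tailed: 183 × 1/3 = 61

122, 61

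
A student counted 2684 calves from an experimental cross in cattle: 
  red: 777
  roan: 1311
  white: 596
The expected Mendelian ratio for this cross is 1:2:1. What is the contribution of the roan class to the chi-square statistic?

Under the 1:2:1 hypothesis (Σ ratio = 4, N = 2684):
  red: 2684 × 1/4 = 671
  roan: 2684 × 2/4 = 1342
  white: 2684 × 1/4 = 671
Contribution of roan: (1311 − 1342)² / 1342 = 0.7161

0.716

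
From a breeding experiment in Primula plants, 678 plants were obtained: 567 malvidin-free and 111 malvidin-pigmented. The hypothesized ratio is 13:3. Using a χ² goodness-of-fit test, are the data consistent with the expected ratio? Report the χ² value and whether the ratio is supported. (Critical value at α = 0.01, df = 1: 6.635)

Expected counts for N = 678 under a 13:3 ratio (total parts = 16):
  malvidin-free: 678 × 13/16 = 550.875
  malvidin-pigmented: 678 × 3/16 = 127.125
χ² = Σ (O − E)² / E
  malvidin-free: (567 − 550.875)² / 550.875 = 0.4720
  malvidin-pigmented: (111 − 127.125)² / 127.125 = 2.0454
χ² = 0.4720 + 2.0454 = 2.5174 ≈ 2.517
Degrees of freedom = 2 − 1 = 1; critical value at α = 0.01 is 6.635.
Since 2.517 < 6.635, we fail to reject the null hypothesis — the data are consistent with the 13:3 ratio.

2.517; consistent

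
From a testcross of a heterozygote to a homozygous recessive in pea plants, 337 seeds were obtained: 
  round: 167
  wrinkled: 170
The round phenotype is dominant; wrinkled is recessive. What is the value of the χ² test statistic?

A testcross of a heterozygote (Aa × aa) gives a 1:1 phenotypic ratio.
Total ratio parts = 2. Expected numbers out of 337:
  round: 337 × 1/2 = 168.5
  wrinkled: 337 × 1/2 = 168.5
χ² = Σ (O − E)² / E
  round: (167 − 168.5)² / 168.5 = 0.0134
  wrinkled: (170 − 168.5)² / 168.5 = 0.0134
χ² = 0.0134 + 0.0134 = 0.0268 ≈ 0.027

0.027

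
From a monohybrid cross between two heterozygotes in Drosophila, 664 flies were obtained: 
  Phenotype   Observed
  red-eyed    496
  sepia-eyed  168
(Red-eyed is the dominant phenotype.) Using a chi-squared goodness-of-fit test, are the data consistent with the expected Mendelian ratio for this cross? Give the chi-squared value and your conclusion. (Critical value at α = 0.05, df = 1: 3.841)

For a monohybrid cross between heterozygotes with complete dominance, the expected phenotypic ratio is 3:1.
Total ratio parts = 4. Expected numbers out of 664:
  red-eyed: 664 × 3/4 = 498
  sepia-eyed: 664 × 1/4 = 166
χ² = Σ (O − E)² / E
  red-eyed: (496 − 498)² / 498 = 0.0080
  sepia-eyed: (168 − 166)² / 166 = 0.0241
χ² = 0.0080 + 0.0241 = 0.0321 ≈ 0.032
Degrees of freedom = 2 − 1 = 1; critical value at α = 0.05 is 3.841.
Since 0.032 < 3.841, we fail to reject the null hypothesis — the data are consistent with the 3:1 ratio.

0.032; consistent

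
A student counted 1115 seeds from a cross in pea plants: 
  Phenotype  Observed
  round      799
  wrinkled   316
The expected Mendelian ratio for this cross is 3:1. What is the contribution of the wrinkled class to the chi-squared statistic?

The 3:1 ratio has 4 parts, so with N = 1115 the expected counts are:
  round: 1115 × 3/4 = 836.25
  wrinkled: 1115 × 1/4 = 278.75
Contribution of wrinkled: (316 − 278.75)² / 278.75 = 4.9778

4.978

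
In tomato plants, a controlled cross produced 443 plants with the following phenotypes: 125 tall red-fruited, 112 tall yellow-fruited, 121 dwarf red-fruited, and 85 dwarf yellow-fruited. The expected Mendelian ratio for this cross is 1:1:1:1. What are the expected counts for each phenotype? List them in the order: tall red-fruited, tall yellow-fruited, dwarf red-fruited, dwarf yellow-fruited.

Expected counts for N = 443 under a 1:1:1:1 ratio (total parts = 4):
  tall red-fruited: 443 × 1/4 = 110.75
  tall yellow-fruited: 443 × 1/4 = 110.75
  dwarf red-fruited: 443 × 1/4 = 110.75
  dwarf yellow-fruited: 443 × 1/4 = 110.75

110.75, 110.75, 110.75, 110.75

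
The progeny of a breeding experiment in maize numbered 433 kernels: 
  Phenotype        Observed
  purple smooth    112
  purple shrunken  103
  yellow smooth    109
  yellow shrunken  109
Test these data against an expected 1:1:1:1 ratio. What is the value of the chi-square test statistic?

0.395

Expected counts for N = 433 under a 1:1:1:1 ratio (total parts = 4):
  purple smooth: 433 × 1/4 = 108.25
  purple shrunken: 433 × 1/4 = 108.25
  yellow smooth: 433 × 1/4 = 108.25
  yellow shrunken: 433 × 1/4 = 108.25
χ² = Σ (O − E)² / E
  purple smooth: (112 − 108.25)² / 108.25 = 0.1299
  purple shrunken: (103 − 108.25)² / 108.25 = 0.2546
  yellow smooth: (109 − 108.25)² / 108.25 = 0.0052
  yellow shrunken: (109 − 108.25)² / 108.25 = 0.0052
χ² = 0.1299 + 0.2546 + 0.0052 + 0.0052 = 0.3949 ≈ 0.395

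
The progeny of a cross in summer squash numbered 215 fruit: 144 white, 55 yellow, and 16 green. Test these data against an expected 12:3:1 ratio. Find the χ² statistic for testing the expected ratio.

Expected counts for N = 215 under a 12:3:1 ratio (total parts = 16):
  white: 215 × 12/16 = 161.25
  yellow: 215 × 3/16 = 40.3125
  green: 215 × 1/16 = 13.4375
χ² = Σ (O − E)² / E
  white: (144 − 161.25)² / 161.25 = 1.8453
  yellow: (55 − 40.3125)² / 40.3125 = 5.3513
  green: (16 − 13.4375)² / 13.4375 = 0.4887
χ² = 1.8453 + 5.3513 + 0.4887 = 7.6853 ≈ 7.685

7.685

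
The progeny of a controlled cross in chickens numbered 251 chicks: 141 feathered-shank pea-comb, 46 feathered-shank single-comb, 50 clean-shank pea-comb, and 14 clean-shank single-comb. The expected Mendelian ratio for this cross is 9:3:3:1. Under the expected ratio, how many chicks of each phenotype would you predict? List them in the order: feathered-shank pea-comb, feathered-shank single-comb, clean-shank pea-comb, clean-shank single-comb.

Total ratio parts = 16. Expected numbers out of 251:
  feathered-shank pea-comb: 251 × 9/16 = 141.1875
  feathered-shank single-comb: 251 × 3/16 = 47.0625
  clean-shank pea-comb: 251 × 3/16 = 47.0625
  clean-shank single-comb: 251 × 1/16 = 15.6875

141.1875, 47.0625, 47.0625, 15.6875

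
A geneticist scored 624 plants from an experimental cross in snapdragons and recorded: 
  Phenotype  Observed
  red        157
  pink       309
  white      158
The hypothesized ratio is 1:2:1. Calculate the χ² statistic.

0.061

Total ratio parts = 4. Expected numbers out of 624:
  red: 624 × 1/4 = 156
  pink: 624 × 2/4 = 312
  white: 624 × 1/4 = 156
χ² = Σ (O − E)² / E
  red: (157 − 156)² / 156 = 0.0064
  pink: (309 − 312)² / 312 = 0.0288
  white: (158 − 156)² / 156 = 0.0256
χ² = 0.0064 + 0.0288 + 0.0256 = 0.0608 ≈ 0.061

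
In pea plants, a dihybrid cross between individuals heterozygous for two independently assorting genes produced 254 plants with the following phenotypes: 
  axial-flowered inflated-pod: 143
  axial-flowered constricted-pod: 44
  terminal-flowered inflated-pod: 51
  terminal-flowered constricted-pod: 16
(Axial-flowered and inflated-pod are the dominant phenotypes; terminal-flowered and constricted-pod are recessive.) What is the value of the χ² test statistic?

0.516

A dihybrid F₂ with independent assortment and complete dominance at both loci gives a 9:3:3:1 phenotypic ratio.
The 9:3:3:1 ratio has 16 parts, so with N = 254 the expected counts are:
  axial-flowered inflated-pod: 254 × 9/16 = 142.875
  axial-flowered constricted-pod: 254 × 3/16 = 47.625
  terminal-flowered inflated-pod: 254 × 3/16 = 47.625
  terminal-flowered constricted-pod: 254 × 1/16 = 15.875
χ² = Σ (O − E)² / E
  axial-flowered inflated-pod: (143 − 142.875)² / 142.875 = 0.0001
  axial-flowered constricted-pod: (44 − 47.625)² / 47.625 = 0.2759
  terminal-flowered inflated-pod: (51 − 47.625)² / 47.625 = 0.2392
  terminal-flowered constricted-pod: (16 − 15.875)² / 15.875 = 0.0010
χ² = 0.0001 + 0.2759 + 0.2392 + 0.0010 = 0.5162 ≈ 0.516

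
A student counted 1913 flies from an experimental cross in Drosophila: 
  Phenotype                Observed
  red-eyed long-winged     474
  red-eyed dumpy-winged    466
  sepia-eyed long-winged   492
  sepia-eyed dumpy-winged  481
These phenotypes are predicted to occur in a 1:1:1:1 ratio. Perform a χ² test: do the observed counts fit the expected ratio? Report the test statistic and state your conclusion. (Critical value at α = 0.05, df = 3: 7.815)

0.763; consistent

Expected counts for N = 1913 under a 1:1:1:1 ratio (total parts = 4):
  red-eyed long-winged: 1913 × 1/4 = 478.25
  red-eyed dumpy-winged: 1913 × 1/4 = 478.25
  sepia-eyed long-winged: 1913 × 1/4 = 478.25
  sepia-eyed dumpy-winged: 1913 × 1/4 = 478.25
χ² = Σ (O − E)² / E
  red-eyed long-winged: (474 − 478.25)² / 478.25 = 0.0378
  red-eyed dumpy-winged: (466 − 478.25)² / 478.25 = 0.3138
  sepia-eyed long-winged: (492 − 478.25)² / 478.25 = 0.3953
  sepia-eyed dumpy-winged: (481 − 478.25)² / 478.25 = 0.0158
χ² = 0.0378 + 0.3138 + 0.3953 + 0.0158 = 0.7627 ≈ 0.763
Degrees of freedom = 4 − 1 = 3; critical value at α = 0.05 is 7.815.
Since 0.763 < 7.815, we fail to reject the null hypothesis — the data are consistent with the 1:1:1:1 ratio.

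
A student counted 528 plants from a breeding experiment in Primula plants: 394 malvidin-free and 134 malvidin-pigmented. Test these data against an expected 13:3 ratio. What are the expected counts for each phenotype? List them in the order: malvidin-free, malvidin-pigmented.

429, 99

Expected counts for N = 528 under a 13:3 ratio (total parts = 16):
  malvidin-free: 528 × 13/16 = 429
  malvidin-pigmented: 528 × 3/16 = 99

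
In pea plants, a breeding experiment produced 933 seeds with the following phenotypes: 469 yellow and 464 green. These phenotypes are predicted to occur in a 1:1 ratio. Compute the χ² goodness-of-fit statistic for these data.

0.027

Expected counts for N = 933 under a 1:1 ratio (total parts = 2):
  yellow: 933 × 1/2 = 466.5
  green: 933 × 1/2 = 466.5
χ² = Σ (O − E)² / E
  yellow: (469 − 466.5)² / 466.5 = 0.0134
  green: (464 − 466.5)² / 466.5 = 0.0134
χ² = 0.0134 + 0.0134 = 0.0268 ≈ 0.027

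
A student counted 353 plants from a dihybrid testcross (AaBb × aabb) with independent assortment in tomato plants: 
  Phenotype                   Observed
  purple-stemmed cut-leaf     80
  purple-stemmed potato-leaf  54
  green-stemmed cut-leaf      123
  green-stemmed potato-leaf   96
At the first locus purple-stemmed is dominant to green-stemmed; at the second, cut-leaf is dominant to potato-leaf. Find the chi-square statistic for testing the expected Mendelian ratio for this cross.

A dihybrid testcross with independent assortment gives a 1:1:1:1 ratio.
Expected counts for N = 353 under a 1:1:1:1 ratio (total parts = 4):
  purple-stemmed cut-leaf: 353 × 1/4 = 88.25
  purple-stemmed potato-leaf: 353 × 1/4 = 88.25
  green-stemmed cut-leaf: 353 × 1/4 = 88.25
  green-stemmed potato-leaf: 353 × 1/4 = 88.25
χ² = Σ (O − E)² / E
  purple-stemmed cut-leaf: (80 − 88.25)² / 88.25 = 0.7712
  purple-stemmed potato-leaf: (54 − 88.25)² / 88.25 = 13.2925
  green-stemmed cut-leaf: (123 − 88.25)² / 88.25 = 13.6834
  green-stemmed potato-leaf: (96 − 88.25)² / 88.25 = 0.6806
χ² = 0.7712 + 13.2925 + 13.6834 + 0.6806 = 28.4277 ≈ 28.428

28.428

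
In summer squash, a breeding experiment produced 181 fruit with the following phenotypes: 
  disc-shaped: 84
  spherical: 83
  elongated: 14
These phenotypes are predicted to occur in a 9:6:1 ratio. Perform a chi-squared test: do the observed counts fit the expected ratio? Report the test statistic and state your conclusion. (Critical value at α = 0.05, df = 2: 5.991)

Expected counts for N = 181 under a 9:6:1 ratio (total parts = 16):
  disc-shaped: 181 × 9/16 = 101.8125
  spherical: 181 × 6/16 = 67.875
  elongated: 181 × 1/16 = 11.3125
χ² = Σ (O − E)² / E
  disc-shaped: (84 − 101.8125)² / 101.8125 = 3.1164
  spherical: (83 − 67.875)² / 67.875 = 3.3704
  elongated: (14 − 11.3125)² / 11.3125 = 0.6385
χ² = 3.1164 + 3.3704 + 0.6385 = 7.1253 ≈ 7.125
Degrees of freedom = 3 − 1 = 2; critical value at α = 0.05 is 5.991.
Since 7.125 > 5.991, we reject the null hypothesis — the data do not fit the 9:6:1 ratio.

7.125; not consistent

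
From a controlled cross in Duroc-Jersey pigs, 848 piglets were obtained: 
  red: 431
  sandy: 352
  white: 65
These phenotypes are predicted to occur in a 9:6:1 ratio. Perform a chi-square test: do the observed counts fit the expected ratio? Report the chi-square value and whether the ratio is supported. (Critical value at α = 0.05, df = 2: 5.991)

10.788; not consistent

The 9:6:1 ratio has 16 parts, so with N = 848 the expected counts are:
  red: 848 × 9/16 = 477
  sandy: 848 × 6/16 = 318
  white: 848 × 1/16 = 53
χ² = Σ (O − E)² / E
  red: (431 − 477)² / 477 = 4.4361
  sandy: (352 − 318)² / 318 = 3.6352
  white: (65 − 53)² / 53 = 2.7170
χ² = 4.4361 + 3.6352 + 2.7170 = 10.7883 ≈ 10.788
Degrees of freedom = 3 − 1 = 2; critical value at α = 0.05 is 5.991.
Since 10.788 > 5.991, we reject the null hypothesis — the data do not fit the 9:6:1 ratio.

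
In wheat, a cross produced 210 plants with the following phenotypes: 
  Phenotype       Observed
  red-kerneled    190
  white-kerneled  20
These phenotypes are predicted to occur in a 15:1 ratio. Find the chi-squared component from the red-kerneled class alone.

Under the 15:1 hypothesis (Σ ratio = 16, N = 210):
  red-kerneled: 210 × 15/16 = 196.875
  white-kerneled: 210 × 1/16 = 13.125
Contribution of red-kerneled: (190 − 196.875)² / 196.875 = 0.2401

0.240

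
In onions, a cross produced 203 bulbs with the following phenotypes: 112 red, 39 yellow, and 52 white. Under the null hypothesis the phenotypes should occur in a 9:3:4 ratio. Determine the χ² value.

0.096

The 9:3:4 ratio has 16 parts, so with N = 203 the expected counts are:
  red: 203 × 9/16 = 114.1875
  yellow: 203 × 3/16 = 38.0625
  white: 203 × 4/16 = 50.75
χ² = Σ (O − E)² / E
  red: (112 − 114.1875)² / 114.1875 = 0.0419
  yellow: (39 − 38.0625)² / 38.0625 = 0.0231
  white: (52 − 50.75)² / 50.75 = 0.0308
χ² = 0.0419 + 0.0231 + 0.0308 = 0.0958 ≈ 0.096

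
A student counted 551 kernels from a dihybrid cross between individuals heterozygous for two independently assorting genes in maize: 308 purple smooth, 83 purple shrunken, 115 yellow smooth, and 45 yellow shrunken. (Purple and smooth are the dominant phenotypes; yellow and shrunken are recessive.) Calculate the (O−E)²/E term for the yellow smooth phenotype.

A dihybrid F₂ with independent assortment and complete dominance at both loci gives a 9:3:3:1 phenotypic ratio.
Expected counts for N = 551 under a 9:3:3:1 ratio (total parts = 16):
  purple smooth: 551 × 9/16 = 309.9375
  purple shrunken: 551 × 3/16 = 103.3125
  yellow smooth: 551 × 3/16 = 103.3125
  yellow shrunken: 551 × 1/16 = 34.4375
Contribution of yellow smooth: (115 − 103.3125)² / 103.3125 = 1.3222

1.322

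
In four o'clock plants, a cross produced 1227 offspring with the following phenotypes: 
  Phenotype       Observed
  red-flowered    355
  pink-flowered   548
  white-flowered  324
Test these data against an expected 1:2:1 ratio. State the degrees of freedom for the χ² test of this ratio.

A goodness-of-fit test with 3 phenotype classes has df = 3 − 1 = 2.

2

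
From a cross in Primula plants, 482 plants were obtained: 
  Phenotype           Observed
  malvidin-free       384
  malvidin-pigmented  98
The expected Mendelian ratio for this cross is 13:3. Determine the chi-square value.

0.792

Expected counts for N = 482 under a 13:3 ratio (total parts = 16):
  malvidin-free: 482 × 13/16 = 391.625
  malvidin-pigmented: 482 × 3/16 = 90.375
χ² = Σ (O − E)² / E
  malvidin-free: (384 − 391.625)² / 391.625 = 0.1485
  malvidin-pigmented: (98 − 90.375)² / 90.375 = 0.6433
χ² = 0.1485 + 0.6433 = 0.7918 ≈ 0.792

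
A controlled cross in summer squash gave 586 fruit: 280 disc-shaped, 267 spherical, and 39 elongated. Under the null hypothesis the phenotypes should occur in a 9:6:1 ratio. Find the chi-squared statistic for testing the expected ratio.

17.785

The 9:6:1 ratio has 16 parts, so with N = 586 the expected counts are:
  disc-shaped: 586 × 9/16 = 329.625
  spherical: 586 × 6/16 = 219.75
  elongated: 586 × 1/16 = 36.625
χ² = Σ (O − E)² / E
  disc-shaped: (280 − 329.625)² / 329.625 = 7.4710
  spherical: (267 − 219.75)² / 219.75 = 10.1596
  elongated: (39 − 36.625)² / 36.625 = 0.1540
χ² = 7.4710 + 10.1596 + 0.1540 = 17.7846 ≈ 17.785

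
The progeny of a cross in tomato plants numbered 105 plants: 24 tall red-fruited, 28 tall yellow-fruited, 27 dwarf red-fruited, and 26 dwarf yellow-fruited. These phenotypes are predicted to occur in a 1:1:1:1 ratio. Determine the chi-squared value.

The 1:1:1:1 ratio has 4 parts, so with N = 105 the expected counts are:
  tall red-fruited: 105 × 1/4 = 26.25
  tall yellow-fruited: 105 × 1/4 = 26.25
  dwarf red-fruited: 105 × 1/4 = 26.25
  dwarf yellow-fruited: 105 × 1/4 = 26.25
χ² = Σ (O − E)² / E
  tall red-fruited: (24 − 26.25)² / 26.25 = 0.1929
  tall yellow-fruited: (28 − 26.25)² / 26.25 = 0.1167
  dwarf red-fruited: (27 − 26.25)² / 26.25 = 0.0214
  dwarf yellow-fruited: (26 − 26.25)² / 26.25 = 0.0024
χ² = 0.1929 + 0.1167 + 0.0214 + 0.0024 = 0.3334 ≈ 0.333

0.333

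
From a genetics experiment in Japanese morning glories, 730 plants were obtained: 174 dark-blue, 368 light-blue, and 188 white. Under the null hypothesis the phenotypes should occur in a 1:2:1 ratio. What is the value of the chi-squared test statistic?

0.586

Under the 1:2:1 hypothesis (Σ ratio = 4, N = 730):
  dark-blue: 730 × 1/4 = 182.5
  light-blue: 730 × 2/4 = 365
  white: 730 × 1/4 = 182.5
χ² = Σ (O − E)² / E
  dark-blue: (174 − 182.5)² / 182.5 = 0.3959
  light-blue: (368 − 365)² / 365 = 0.0247
  white: (188 − 182.5)² / 182.5 = 0.1658
χ² = 0.3959 + 0.0247 + 0.1658 = 0.5864 ≈ 0.586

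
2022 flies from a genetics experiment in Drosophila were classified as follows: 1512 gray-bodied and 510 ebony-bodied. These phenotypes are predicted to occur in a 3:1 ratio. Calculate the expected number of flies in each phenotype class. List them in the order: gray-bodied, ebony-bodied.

Total ratio parts = 4. Expected numbers out of 2022:
  gray-bodied: 2022 × 3/4 = 1516.5
  ebony-bodied: 2022 × 1/4 = 505.5

1516.5, 505.5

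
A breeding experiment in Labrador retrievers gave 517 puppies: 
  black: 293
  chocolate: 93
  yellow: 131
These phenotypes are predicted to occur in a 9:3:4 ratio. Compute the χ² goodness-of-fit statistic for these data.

0.200

Expected counts for N = 517 under a 9:3:4 ratio (total parts = 16):
  black: 517 × 9/16 = 290.8125
  chocolate: 517 × 3/16 = 96.9375
  yellow: 517 × 4/16 = 129.25
χ² = Σ (O − E)² / E
  black: (293 − 290.8125)² / 290.8125 = 0.0165
  chocolate: (93 − 96.9375)² / 96.9375 = 0.1599
  yellow: (131 − 129.25)² / 129.25 = 0.0237
χ² = 0.0165 + 0.1599 + 0.0237 = 0.2001 ≈ 0.200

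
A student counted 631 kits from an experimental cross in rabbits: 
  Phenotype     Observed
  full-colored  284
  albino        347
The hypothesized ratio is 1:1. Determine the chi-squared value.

6.290

The 1:1 ratio has 2 parts, so with N = 631 the expected counts are:
  full-colored: 631 × 1/2 = 315.5
  albino: 631 × 1/2 = 315.5
χ² = Σ (O − E)² / E
  full-colored: (284 − 315.5)² / 315.5 = 3.1450
  albino: (347 − 315.5)² / 315.5 = 3.1450
χ² = 3.1450 + 3.1450 = 6.290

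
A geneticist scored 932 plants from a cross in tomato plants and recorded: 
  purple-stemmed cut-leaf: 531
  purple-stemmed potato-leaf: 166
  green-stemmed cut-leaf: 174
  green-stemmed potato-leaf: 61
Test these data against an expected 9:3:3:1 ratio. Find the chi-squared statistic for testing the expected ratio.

Expected counts for N = 932 under a 9:3:3:1 ratio (total parts = 16):
  purple-stemmed cut-leaf: 932 × 9/16 = 524.25
  purple-stemmed potato-leaf: 932 × 3/16 = 174.75
  green-stemmed cut-leaf: 932 × 3/16 = 174.75
  green-stemmed potato-leaf: 932 × 1/16 = 58.25
χ² = Σ (O − E)² / E
  purple-stemmed cut-leaf: (531 − 524.25)² / 524.25 = 0.0869
  purple-stemmed potato-leaf: (166 − 174.75)² / 174.75 = 0.4381
  green-stemmed cut-leaf: (174 − 174.75)² / 174.75 = 0.0032
  green-stemmed potato-leaf: (61 − 58.25)² / 58.25 = 0.1298
χ² = 0.0869 + 0.4381 + 0.0032 + 0.1298 = 0.658

0.658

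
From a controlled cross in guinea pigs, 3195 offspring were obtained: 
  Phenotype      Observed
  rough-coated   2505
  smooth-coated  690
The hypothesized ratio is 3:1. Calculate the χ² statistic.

19.742

The 3:1 ratio has 4 parts, so with N = 3195 the expected counts are:
  rough-coated: 3195 × 3/4 = 2396.25
  smooth-coated: 3195 × 1/4 = 798.75
χ² = Σ (O − E)² / E
  rough-coated: (2505 − 2396.25)² / 2396.25 = 4.9354
  smooth-coated: (690 − 798.75)² / 798.75 = 14.8063
χ² = 4.9354 + 14.8063 = 19.7417 ≈ 19.742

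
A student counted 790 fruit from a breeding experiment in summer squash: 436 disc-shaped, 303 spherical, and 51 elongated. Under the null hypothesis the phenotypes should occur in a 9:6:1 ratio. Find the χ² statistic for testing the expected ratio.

The 9:6:1 ratio has 16 parts, so with N = 790 the expected counts are:
  disc-shaped: 790 × 9/16 = 444.375
  spherical: 790 × 6/16 = 296.25
  elongated: 790 × 1/16 = 49.375
χ² = Σ (O − E)² / E
  disc-shaped: (436 − 444.375)² / 444.375 = 0.1578
  spherical: (303 − 296.25)² / 296.25 = 0.1538
  elongated: (51 − 49.375)² / 49.375 = 0.0535
χ² = 0.1578 + 0.1538 + 0.0535 = 0.3651 ≈ 0.365

0.365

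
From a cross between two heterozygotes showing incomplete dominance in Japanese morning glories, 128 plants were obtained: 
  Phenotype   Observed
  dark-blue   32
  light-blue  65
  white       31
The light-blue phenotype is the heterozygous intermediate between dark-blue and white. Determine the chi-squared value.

With incomplete dominance, a heterozygote × heterozygote cross gives a 1:2:1 phenotypic ratio.
Under the 1:2:1 hypothesis (Σ ratio = 4, N = 128):
  dark-blue: 128 × 1/4 = 32
  light-blue: 128 × 2/4 = 64
  white: 128 × 1/4 = 32
χ² = Σ (O − E)² / E
  dark-blue: (32 − 32)² / 32 = 0.0000
  light-blue: (65 − 64)² / 64 = 0.0156
  white: (31 − 32)² / 32 = 0.0312
χ² = 0.0000 + 0.0156 + 0.0312 = 0.0468 ≈ 0.047

0.047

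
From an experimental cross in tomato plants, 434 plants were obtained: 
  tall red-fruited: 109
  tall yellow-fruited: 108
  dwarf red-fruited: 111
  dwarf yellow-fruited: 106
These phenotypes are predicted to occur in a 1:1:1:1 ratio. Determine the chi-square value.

0.120

Expected counts for N = 434 under a 1:1:1:1 ratio (total parts = 4):
  tall red-fruited: 434 × 1/4 = 108.5
  tall yellow-fruited: 434 × 1/4 = 108.5
  dwarf red-fruited: 434 × 1/4 = 108.5
  dwarf yellow-fruited: 434 × 1/4 = 108.5
χ² = Σ (O − E)² / E
  tall red-fruited: (109 − 108.5)² / 108.5 = 0.0023
  tall yellow-fruited: (108 − 108.5)² / 108.5 = 0.0023
  dwarf red-fruited: (111 − 108.5)² / 108.5 = 0.0576
  dwarf yellow-fruited: (106 − 108.5)² / 108.5 = 0.0576
χ² = 0.0023 + 0.0023 + 0.0576 + 0.0576 = 0.1198 ≈ 0.120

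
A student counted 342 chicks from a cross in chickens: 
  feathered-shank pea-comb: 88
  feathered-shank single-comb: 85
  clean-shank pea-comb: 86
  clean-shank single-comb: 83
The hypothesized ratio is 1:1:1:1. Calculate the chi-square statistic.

Total ratio parts = 4. Expected numbers out of 342:
  feathered-shank pea-comb: 342 × 1/4 = 85.5
  feathered-shank single-comb: 342 × 1/4 = 85.5
  clean-shank pea-comb: 342 × 1/4 = 85.5
  clean-shank single-comb: 342 × 1/4 = 85.5
χ² = Σ (O − E)² / E
  feathered-shank pea-comb: (88 − 85.5)² / 85.5 = 0.0731
  feathered-shank single-comb: (85 − 85.5)² / 85.5 = 0.0029
  clean-shank pea-comb: (86 − 85.5)² / 85.5 = 0.0029
  clean-shank single-comb: (83 − 85.5)² / 85.5 = 0.0731
χ² = 0.0731 + 0.0029 + 0.0029 + 0.0731 = 0.152

0.152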